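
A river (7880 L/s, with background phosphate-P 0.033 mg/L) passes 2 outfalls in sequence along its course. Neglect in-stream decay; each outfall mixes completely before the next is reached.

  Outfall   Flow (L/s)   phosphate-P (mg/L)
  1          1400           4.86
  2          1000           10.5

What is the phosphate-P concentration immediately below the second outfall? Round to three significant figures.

1.71 mg/L

Below outfall 1: Q → 9280 L/s, C = (7880·0.03300 + 1400·4.860)/9280 = 0.7612 mg/L.
Below outfall 2: Q → 10280 L/s, C = (9280·0.7612 + 1000·10.50)/10280 = 1.709 mg/L.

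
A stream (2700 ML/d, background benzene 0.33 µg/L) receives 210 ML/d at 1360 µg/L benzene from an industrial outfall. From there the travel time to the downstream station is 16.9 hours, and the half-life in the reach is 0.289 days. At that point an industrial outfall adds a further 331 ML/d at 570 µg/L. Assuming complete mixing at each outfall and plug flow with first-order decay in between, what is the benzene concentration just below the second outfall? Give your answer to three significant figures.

Conservation of mass: C = (2700·0.3300 + 210.0·1360) / 2910 = 286500/2910 = 98.45 µg/L; combined flow 2910 ML/d.
Half-life 0.289 d → k = ln 2 / 0.289 = 2.398 d⁻¹.
Decay over the reach: 98.45·exp(−kt) = 98.45·0.1847 = 18.19 µg/L.
Second outfall: C = (2910·18.19 + 331.0·570.0)/3241 = 74.54 µg/L.

74.5 µg/L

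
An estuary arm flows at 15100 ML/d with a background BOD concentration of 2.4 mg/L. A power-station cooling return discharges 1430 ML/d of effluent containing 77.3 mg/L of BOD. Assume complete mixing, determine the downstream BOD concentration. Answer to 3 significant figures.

After mixing, C = (15100·2.400 + 1430·77.30) / 16530 = 146800/16530 = 8.880 mg/L.

8.88 mg/L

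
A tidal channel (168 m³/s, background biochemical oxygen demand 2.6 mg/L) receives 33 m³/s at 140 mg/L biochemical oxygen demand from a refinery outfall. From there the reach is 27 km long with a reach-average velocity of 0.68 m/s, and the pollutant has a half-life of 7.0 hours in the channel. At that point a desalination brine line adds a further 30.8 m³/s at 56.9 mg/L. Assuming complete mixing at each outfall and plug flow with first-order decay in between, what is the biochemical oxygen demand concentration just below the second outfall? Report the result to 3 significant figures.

Flow-weighted average: C = (168.0·2.600 + 33.00·140.0) / 201.0 = 5057/201.0 = 25.16 mg/L; combined flow 201.0 m³/s.
Travel time t = 27·1000 / 0.68 = 39710 s = 11.03 h.
Half-life 7.0 h → k = ln 2 / 7.0 = 0.09902 h⁻¹ = 2.377 d⁻¹.
After decay, C = 25.16 × e^(−kt) = 25.16 × 0.3355 = 8.440 mg/L.
Second outfall: C = (201.0·8.440 + 30.80·56.90)/231.8 = 14.88 mg/L.

14.9 mg/L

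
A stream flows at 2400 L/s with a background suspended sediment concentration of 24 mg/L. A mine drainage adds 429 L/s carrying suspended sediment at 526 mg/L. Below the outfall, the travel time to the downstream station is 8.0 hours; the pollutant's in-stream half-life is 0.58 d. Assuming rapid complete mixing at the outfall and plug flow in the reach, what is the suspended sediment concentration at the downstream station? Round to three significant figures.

67.2 mg/L

Conservation of mass: C = (2400·24.00 + 429.0·526.0) / 2829 = 283300/2829 = 100.1 mg/L.
Half-life 0.58 d → k = ln 2 / 0.58 = 1.195 d⁻¹.
First-order decay: C = 100.1·exp(−k·t) = 100.1·0.6714 = 67.23 mg/L.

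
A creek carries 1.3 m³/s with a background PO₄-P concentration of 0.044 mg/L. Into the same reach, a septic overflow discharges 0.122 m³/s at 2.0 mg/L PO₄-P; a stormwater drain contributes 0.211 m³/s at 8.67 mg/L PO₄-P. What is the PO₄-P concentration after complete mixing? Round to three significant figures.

After mixing, C = (1.300·0.04400 + 0.1220·2.000 + 0.2110·8.670) / 1.633 = 2.131/1.633 = 1.305 mg/L.

1.30 mg/L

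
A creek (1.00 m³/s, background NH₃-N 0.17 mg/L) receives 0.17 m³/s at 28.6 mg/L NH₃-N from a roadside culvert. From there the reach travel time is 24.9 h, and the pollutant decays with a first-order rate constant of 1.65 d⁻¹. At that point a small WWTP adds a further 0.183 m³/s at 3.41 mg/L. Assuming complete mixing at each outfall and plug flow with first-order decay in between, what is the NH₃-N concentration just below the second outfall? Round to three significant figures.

Mass balance: C = (1.000·0.1700 + 0.1700·28.60) / 1.170 = 5.032/1.170 = 4.301 mg/L; combined flow 1.170 m³/s.
After decay, C = 4.301 × e^(−kt) = 4.301 × 0.1805 = 0.7764 mg/L.
At the second outfall, C = (1.170·0.7764 + 0.1830·3.410) / (1.170 + 0.1830) = 1.133 mg/L.

1.13 mg/L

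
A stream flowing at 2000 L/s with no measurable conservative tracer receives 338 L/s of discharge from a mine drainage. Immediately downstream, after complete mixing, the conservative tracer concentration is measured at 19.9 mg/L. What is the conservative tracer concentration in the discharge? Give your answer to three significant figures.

Mass balance: 2000·0 + 338.0·Cₑ = 2338·19.90
→ Cₑ = (2338·19.90 − 2000·0) / 338.0 = 137.7 mg/L.

138 mg/L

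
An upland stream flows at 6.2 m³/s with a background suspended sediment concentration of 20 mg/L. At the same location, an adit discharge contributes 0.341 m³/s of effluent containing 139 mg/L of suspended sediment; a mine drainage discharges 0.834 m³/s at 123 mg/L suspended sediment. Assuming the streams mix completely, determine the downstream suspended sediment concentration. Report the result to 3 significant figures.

Mixed concentration C = ΣQC/ΣQ = (6.200·20.00 + 0.3410·139.0 + 0.8340·123.0) / 7.375 = 274.0/7.375 = 37.15 mg/L.

37.1 mg/L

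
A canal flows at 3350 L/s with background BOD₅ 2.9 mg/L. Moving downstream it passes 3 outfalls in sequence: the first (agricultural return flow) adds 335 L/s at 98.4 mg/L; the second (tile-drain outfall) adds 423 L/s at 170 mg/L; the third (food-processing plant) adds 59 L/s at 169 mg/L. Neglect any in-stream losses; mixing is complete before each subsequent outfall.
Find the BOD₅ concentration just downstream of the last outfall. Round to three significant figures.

Below outfall 1: Q → 3685 L/s, C = (3350·2.900 + 335.0·98.40)/3685 = 11.58 mg/L.
Below outfall 2: Q → 4108 L/s, C = (3685·11.58 + 423.0·170.0)/4108 = 27.89 mg/L.
Below outfall 3: Q → 4167 L/s, C = (4108·27.89 + 59.00·169.0)/4167 = 29.89 mg/L.

29.9 mg/L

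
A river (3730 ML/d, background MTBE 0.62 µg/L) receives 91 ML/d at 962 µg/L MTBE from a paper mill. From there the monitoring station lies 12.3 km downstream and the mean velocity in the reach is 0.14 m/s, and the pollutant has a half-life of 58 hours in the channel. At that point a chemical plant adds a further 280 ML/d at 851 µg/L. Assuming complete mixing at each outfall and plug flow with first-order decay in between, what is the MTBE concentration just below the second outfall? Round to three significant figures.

Flow-weighted average: C = (3730·0.6200 + 91.00·962.0) / 3821 = 89850/3821 = 23.52 µg/L; combined flow 3821 ML/d.
Travel time t = 12.3·1000 / 0.14 = 87860 s = 24.40 h.
Half-life 58 h → k = ln 2 / 58 = 0.01195 h⁻¹ = 0.2868 d⁻¹.
Applying C = C₀e^(−kt): 23.52 × 0.7470 = 17.57 µg/L.
At the second outfall, C = (3821·17.57 + 280.0·851.0) / (3821 + 280.0) = 74.47 µg/L.

74.5 µg/L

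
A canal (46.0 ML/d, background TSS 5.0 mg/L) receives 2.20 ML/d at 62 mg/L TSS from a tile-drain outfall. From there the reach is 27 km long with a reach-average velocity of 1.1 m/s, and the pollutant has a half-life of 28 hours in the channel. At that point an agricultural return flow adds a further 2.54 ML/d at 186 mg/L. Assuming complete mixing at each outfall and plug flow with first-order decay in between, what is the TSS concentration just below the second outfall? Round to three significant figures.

15.4 mg/L

Conservation of mass: C = (46.00·5.000 + 2.200·62.00) / 48.20 = 366.4/48.20 = 7.602 mg/L; combined flow 48.20 ML/d.
Travel time t = 27·1000 / 1.1 = 24550 s = 6.818 h.
Half-life 28 h → k = ln 2 / 28 = 0.02476 h⁻¹ = 0.5941 d⁻¹.
Decay over the reach: 7.602·exp(−kt) = 7.602·0.8447 = 6.421 mg/L.
At the second outfall, C = (48.20·6.421 + 2.540·186.0) / (48.20 + 2.540) = 15.41 mg/L.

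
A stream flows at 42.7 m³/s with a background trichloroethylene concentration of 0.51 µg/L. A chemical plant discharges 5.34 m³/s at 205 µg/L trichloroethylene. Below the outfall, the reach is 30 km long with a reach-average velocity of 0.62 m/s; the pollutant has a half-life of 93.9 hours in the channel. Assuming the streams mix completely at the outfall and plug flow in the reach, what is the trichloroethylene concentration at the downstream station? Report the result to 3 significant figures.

21.0 µg/L

Flow-weighted average: C = (42.70·0.5100 + 5.340·205.0) / 48.04 = 1116/48.04 = 23.24 µg/L.
Travel time t = 30·1000 / 0.62 = 48390 s = 13.44 h.
Half-life 93.9 h → k = ln 2 / 93.9 = 0.007382 h⁻¹ = 0.1772 d⁻¹.
Decay over the reach: 23.24·exp(−kt) = 23.24·0.9055 = 21.05 µg/L.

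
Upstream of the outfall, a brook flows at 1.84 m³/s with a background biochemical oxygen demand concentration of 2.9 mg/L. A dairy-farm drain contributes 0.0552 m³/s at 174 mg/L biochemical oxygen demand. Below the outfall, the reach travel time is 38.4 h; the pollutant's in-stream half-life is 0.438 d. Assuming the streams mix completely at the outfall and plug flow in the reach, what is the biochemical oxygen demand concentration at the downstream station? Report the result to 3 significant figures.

Mass balance: C = (1.840·2.900 + 0.05520·174.0) / 1.895 = 14.94/1.895 = 7.883 mg/L.
Half-life 0.438 d → k = ln 2 / 0.438 = 1.583 d⁻¹.
Decay over the reach: 7.883·exp(−kt) = 7.883·0.07950 = 0.6267 mg/L.

0.627 mg/L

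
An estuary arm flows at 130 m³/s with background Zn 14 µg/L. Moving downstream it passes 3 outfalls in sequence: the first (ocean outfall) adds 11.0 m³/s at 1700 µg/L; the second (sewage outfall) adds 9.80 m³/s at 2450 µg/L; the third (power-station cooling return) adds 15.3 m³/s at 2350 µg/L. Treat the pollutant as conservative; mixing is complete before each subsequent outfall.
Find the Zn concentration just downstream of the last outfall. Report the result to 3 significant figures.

Below outfall 1: Q → 141.0 m³/s, C = (130.0·14.00 + 11.00·1700)/141.0 = 145.5 µg/L.
Below outfall 2: Q → 150.8 m³/s, C = (141.0·145.5 + 9.800·2450)/150.8 = 295.3 µg/L.
Below outfall 3: Q → 166.1 m³/s, C = (150.8·295.3 + 15.30·2350)/166.1 = 484.6 µg/L.

485 µg/L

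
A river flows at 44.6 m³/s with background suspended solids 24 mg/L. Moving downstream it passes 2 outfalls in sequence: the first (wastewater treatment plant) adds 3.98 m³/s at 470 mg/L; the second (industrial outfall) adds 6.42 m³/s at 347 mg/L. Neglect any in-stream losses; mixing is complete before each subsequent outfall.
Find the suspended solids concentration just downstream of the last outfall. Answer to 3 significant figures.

After outfall 1: Q = 44.60 + 3.980 = 48.58 m³/s; C = (44.60·24.00 + 3.980·470.0)/48.58 = 60.54 mg/L.
After outfall 2: Q = 48.58 + 6.420 = 55.00 m³/s; C = (48.58·60.54 + 6.420·347.0)/55.00 = 93.98 mg/L.

94.0 mg/L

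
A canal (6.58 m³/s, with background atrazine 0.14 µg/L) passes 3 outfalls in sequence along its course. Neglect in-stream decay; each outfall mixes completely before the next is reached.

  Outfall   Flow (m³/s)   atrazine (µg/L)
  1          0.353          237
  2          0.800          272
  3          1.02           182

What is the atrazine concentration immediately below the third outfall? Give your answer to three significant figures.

55.7 µg/L

Below outfall 1: Q → 6.933 m³/s, C = (6.580·0.1400 + 0.3530·237.0)/6.933 = 12.20 µg/L.
Below outfall 2: Q → 7.733 m³/s, C = (6.933·12.20 + 0.8000·272.0)/7.733 = 39.08 µg/L.
Below outfall 3: Q → 8.753 m³/s, C = (7.733·39.08 + 1.020·182.0)/8.753 = 55.73 µg/L.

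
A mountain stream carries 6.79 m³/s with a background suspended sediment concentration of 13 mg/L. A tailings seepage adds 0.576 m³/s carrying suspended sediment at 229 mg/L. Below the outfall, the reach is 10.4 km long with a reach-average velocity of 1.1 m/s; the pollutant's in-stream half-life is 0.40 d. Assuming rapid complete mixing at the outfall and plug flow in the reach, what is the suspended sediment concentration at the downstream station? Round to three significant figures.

After mixing, C = (6.790·13.00 + 0.5760·229.0) / 7.366 = 220.2/7.366 = 29.89 mg/L.
Travel time t = 10.4·1000 / 1.1 = 9455 s = 2.626 h.
Half-life 0.40 d → k = ln 2 / 0.40 = 1.733 d⁻¹.
After decay, C = 29.89 × e^(−kt) = 29.89 × 0.8273 = 24.73 mg/L.

24.7 mg/L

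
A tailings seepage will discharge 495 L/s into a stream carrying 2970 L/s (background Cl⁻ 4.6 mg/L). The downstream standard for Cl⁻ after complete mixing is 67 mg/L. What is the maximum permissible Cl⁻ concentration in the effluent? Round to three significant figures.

At the limit, (Qr·Cr + Qe·Cₑ)/(Qr + Qe) = 67:
Cₑ = (3465·67 − 2970·4.600) / 495.0 = 441.4 mg/L.

441 mg/L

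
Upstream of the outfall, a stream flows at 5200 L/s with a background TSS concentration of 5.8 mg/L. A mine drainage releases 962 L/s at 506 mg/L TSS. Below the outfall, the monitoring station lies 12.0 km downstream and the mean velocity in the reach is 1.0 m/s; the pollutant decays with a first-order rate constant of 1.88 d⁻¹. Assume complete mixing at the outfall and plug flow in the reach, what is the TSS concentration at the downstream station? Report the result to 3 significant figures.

64.6 mg/L

After mixing, C = (5200·5.800 + 962.0·506.0) / 6162 = 516900/6162 = 83.89 mg/L.
Travel time t = 12.0·1000 / 1.0 = 12000 s = 3.333 h.
After decay, C = 83.89 × e^(−kt) = 83.89 × 0.7702 = 64.61 mg/L.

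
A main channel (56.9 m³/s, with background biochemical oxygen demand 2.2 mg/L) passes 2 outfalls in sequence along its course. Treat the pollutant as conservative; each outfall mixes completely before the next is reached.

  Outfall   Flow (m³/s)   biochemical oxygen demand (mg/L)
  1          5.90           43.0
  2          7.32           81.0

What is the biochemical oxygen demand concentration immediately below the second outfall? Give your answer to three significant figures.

Below outfall 1: Q → 62.80 m³/s, C = (56.90·2.200 + 5.900·43.00)/62.80 = 6.033 mg/L.
Below outfall 2: Q → 70.12 m³/s, C = (62.80·6.033 + 7.320·81.00)/70.12 = 13.86 mg/L.

13.9 mg/L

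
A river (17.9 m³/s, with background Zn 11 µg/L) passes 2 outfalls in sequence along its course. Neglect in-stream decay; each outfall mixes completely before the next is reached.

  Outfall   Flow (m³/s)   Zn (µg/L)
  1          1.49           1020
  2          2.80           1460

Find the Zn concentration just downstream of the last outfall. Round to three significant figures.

Below outfall 1: Q → 19.39 m³/s, C = (17.90·11.00 + 1.490·1020)/19.39 = 88.54 µg/L.
Below outfall 2: Q → 22.19 m³/s, C = (19.39·88.54 + 2.800·1460)/22.19 = 261.6 µg/L.

262 µg/L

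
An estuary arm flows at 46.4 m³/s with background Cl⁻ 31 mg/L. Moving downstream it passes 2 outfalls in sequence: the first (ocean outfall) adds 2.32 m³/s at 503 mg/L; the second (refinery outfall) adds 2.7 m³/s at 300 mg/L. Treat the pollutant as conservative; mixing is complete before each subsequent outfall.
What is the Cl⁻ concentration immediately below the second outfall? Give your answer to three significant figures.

66.4 mg/L

Outfall 1: combined Q = 48.72 m³/s; C = (46.40·31.00 + 2.320·503.0)/48.72 = 53.48 mg/L.
Outfall 2: combined Q = 51.42 m³/s; C = (48.72·53.48 + 2.700·300.0)/51.42 = 66.42 mg/L.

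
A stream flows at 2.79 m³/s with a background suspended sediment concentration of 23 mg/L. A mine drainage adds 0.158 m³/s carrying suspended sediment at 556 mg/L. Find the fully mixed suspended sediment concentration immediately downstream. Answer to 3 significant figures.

51.6 mg/L

After mixing, C = (2.790·23.00 + 0.1580·556.0) / 2.948 = 152.0/2.948 = 51.57 mg/L.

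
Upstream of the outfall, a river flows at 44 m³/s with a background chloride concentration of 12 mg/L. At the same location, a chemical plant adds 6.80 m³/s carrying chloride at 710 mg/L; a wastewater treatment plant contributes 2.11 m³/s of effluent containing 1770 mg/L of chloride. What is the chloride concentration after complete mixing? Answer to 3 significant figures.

Flow-weighted average: C = (44.00·12.00 + 6.800·710.0 + 2.110·1770) / 52.91 = 9091/52.91 = 171.8 mg/L.

172 mg/L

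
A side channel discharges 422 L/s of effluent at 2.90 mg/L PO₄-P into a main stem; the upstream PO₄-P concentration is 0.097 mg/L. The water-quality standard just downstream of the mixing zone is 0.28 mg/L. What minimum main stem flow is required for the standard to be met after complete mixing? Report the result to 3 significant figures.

6040 L/s

Set C_mix = 0.28: (Q·0.09700 + 422.0·2.900) / (Q + 422.0) = 0.28
→ Q = 422.0·(2.900 − 0.28)/(0.28 − 0.09700) = 6042 L/s.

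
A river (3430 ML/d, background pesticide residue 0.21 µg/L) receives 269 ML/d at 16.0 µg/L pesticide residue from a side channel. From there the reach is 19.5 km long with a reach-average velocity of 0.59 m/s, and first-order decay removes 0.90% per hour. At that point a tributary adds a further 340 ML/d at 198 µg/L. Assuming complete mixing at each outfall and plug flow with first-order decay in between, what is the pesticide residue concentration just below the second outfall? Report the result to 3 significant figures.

Flow-weighted average: C = (3430·0.2100 + 269.0·16.00) / 3699 = 5024/3699 = 1.358 µg/L; combined flow 3699 ML/d.
Travel time t = 19.5·1000 / 0.59 = 33050 s = 9.181 h.
0.90%/h lost → k = −ln(1 − 0.009) = 0.009041 h⁻¹.
Decay over the reach: 1.358·exp(−kt) = 1.358·0.9204 = 1.250 µg/L.
Second outfall: C = (3699·1.250 + 340.0·198.0)/4039 = 17.81 µg/L.

17.8 µg/L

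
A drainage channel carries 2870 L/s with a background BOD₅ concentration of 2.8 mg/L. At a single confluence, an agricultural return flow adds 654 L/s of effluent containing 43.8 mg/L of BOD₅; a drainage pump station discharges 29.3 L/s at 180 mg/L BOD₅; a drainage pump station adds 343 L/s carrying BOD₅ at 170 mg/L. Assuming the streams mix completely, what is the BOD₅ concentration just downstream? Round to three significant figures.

Mixed concentration C = ΣQC/ΣQ = (2870·2.800 + 654.0·43.80 + 29.30·180.0 + 343.0·170.0) / 3896 = 100300/3896 = 25.73 mg/L.

25.7 mg/L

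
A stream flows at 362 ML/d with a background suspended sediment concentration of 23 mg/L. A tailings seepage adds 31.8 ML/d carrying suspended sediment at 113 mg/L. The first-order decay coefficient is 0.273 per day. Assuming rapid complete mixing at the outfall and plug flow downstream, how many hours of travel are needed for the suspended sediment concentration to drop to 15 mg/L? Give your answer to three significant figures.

61.7 h

Mass balance: C = (362.0·23.00 + 31.80·113.0) / 393.8 = 11920/393.8 = 30.27 mg/L.
30.27·exp(−k·t) = 15 → t = ln(30.27/15)/k = 222200 s = 61.72 h.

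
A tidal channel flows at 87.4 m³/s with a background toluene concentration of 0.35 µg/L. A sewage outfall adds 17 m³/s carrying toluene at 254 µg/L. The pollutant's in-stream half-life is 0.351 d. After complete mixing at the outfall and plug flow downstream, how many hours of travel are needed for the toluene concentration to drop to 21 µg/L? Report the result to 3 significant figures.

8.32 h

Flow-weighted average: C = (87.40·0.3500 + 17.00·254.0) / 104.4 = 4349/104.4 = 41.65 µg/L.
Half-life 0.351 d → k = ln 2 / 0.351 = 1.975 d⁻¹.
41.65·exp(−k·t) = 21 → t = ln(41.65/21)/k = 29960 s = 8.323 h.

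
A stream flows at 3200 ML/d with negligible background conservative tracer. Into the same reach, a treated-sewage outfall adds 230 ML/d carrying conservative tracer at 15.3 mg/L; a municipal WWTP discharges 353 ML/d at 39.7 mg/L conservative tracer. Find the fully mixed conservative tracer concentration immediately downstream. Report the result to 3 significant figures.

Conservation of mass: C = (3200·0 + 230.0·15.30 + 353.0·39.70) / 3783 = 17530/3783 = 4.635 mg/L.

4.63 mg/L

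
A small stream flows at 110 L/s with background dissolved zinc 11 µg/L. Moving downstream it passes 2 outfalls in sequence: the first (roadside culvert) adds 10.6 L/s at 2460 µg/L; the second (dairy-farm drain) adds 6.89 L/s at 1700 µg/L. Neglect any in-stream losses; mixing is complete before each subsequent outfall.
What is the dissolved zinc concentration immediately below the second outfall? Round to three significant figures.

After outfall 1: Q = 110.0 + 10.60 = 120.6 L/s; C = (110.0·11.00 + 10.60·2460)/120.6 = 226.3 µg/L.
After outfall 2: Q = 120.6 + 6.890 = 127.5 L/s; C = (120.6·226.3 + 6.890·1700)/127.5 = 305.9 µg/L.

306 µg/L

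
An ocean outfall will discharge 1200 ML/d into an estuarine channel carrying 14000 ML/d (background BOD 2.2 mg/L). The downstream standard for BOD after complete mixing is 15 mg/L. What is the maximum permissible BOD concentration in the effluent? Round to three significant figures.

164 mg/L

At the limit, (Qr·Cr + Qe·Cₑ)/(Qr + Qe) = 15:
Cₑ = (15200·15 − 14000·2.200) / 1200 = 164.3 mg/L.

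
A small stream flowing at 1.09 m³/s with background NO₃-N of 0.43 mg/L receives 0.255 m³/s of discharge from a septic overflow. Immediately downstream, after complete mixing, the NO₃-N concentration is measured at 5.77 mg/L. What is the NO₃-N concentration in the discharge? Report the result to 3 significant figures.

Mass balance: 1.090·0.4300 + 0.2550·Cₑ = 1.345·5.770
→ Cₑ = (1.345·5.770 − 1.090·0.4300) / 0.2550 = 28.60 mg/L.

28.6 mg/L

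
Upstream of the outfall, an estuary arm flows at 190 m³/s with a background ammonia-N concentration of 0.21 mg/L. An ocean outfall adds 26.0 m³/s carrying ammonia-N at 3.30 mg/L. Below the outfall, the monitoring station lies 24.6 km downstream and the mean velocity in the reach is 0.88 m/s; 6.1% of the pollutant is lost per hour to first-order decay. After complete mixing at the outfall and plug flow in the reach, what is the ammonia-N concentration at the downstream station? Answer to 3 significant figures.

0.357 mg/L

Mixed concentration C = ΣQC/ΣQ = (190.0·0.2100 + 26.00·3.300) / 216.0 = 125.7/216.0 = 0.5819 mg/L.
Travel time t = 24.6·1000 / 0.88 = 27950 s = 7.765 h.
6.1%/h lost → k = −ln(1 − 0.061) = 0.06294 h⁻¹.
First-order decay: C = 0.5819·exp(−k·t) = 0.5819·0.6134 = 0.3570 mg/L.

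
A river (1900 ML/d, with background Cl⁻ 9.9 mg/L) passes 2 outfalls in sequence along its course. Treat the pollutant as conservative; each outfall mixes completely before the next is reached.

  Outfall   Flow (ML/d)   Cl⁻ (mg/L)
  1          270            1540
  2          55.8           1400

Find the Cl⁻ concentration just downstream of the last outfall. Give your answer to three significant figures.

Outfall 1: combined Q = 2170 ML/d; C = (1900·9.900 + 270.0·1540)/2170 = 200.3 mg/L.
Outfall 2: combined Q = 2226 ML/d; C = (2170·200.3 + 55.80·1400)/2226 = 230.4 mg/L.

230 mg/L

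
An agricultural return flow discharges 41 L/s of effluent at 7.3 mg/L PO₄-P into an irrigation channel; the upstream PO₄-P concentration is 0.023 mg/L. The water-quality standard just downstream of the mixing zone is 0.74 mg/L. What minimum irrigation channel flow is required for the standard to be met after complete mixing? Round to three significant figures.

Set C_mix = 0.74: (Q·0.02300 + 41.00·7.300) / (Q + 41.00) = 0.74
→ Q = 41.00·(7.300 − 0.74)/(0.74 − 0.02300) = 375.1 L/s.

375 L/s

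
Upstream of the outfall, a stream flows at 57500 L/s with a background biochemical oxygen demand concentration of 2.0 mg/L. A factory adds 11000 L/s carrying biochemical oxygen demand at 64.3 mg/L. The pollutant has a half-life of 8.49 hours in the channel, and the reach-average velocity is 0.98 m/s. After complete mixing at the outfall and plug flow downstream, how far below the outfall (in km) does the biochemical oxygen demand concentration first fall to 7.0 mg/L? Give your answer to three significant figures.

Flow-weighted average: C = (57500·2.000 + 11000·64.30) / 68500 = 822300/68500 = 12.00 mg/L.
Half-life 8.49 h → k = ln 2 / 8.49 = 0.08164 h⁻¹ = 1.959 d⁻¹.
Set 12.00·exp(−k·t) = 7.0 → t = ln(12.00/7.0)/k = 23780 s = 6.606 h.
Distance = v·t = 0.98·23780 = 23310 m = 23.31 km.

23.3 km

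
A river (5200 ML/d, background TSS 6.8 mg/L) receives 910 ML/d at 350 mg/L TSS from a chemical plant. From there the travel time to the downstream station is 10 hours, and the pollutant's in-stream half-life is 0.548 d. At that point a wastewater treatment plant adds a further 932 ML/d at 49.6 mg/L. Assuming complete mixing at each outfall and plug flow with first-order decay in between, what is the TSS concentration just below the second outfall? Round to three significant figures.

Conservation of mass: C = (5200·6.800 + 910.0·350.0) / 6110 = 353900/6110 = 57.91 mg/L; combined flow 6110 ML/d.
Half-life 0.548 d → k = ln 2 / 0.548 = 1.265 d⁻¹.
Applying C = C₀e^(−kt): 57.91 × 0.5904 = 34.19 mg/L.
At the second outfall, C = (6110·34.19 + 932.0·49.60) / (6110 + 932.0) = 36.23 mg/L.

36.2 mg/L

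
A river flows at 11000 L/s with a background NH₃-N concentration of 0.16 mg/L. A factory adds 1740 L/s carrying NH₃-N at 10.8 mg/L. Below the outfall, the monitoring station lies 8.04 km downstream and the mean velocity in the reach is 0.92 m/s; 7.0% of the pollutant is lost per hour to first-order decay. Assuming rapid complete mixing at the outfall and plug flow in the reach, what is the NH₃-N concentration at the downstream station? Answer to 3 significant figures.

1.35 mg/L

Mixed concentration C = ΣQC/ΣQ = (11000·0.1600 + 1740·10.80) / 12740 = 20550/12740 = 1.613 mg/L.
Travel time t = 8.04·1000 / 0.92 = 8739 s = 2.428 h.
7.0%/h lost → k = −ln(1 − 0.07) = 0.07257 h⁻¹.
After decay, C = 1.613 × e^(−kt) = 1.613 × 0.8385 = 1.353 mg/L.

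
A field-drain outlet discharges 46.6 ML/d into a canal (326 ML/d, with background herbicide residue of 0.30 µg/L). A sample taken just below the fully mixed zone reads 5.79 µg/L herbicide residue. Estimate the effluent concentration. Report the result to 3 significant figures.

Mass balance: 326.0·0.3000 + 46.60·Cₑ = 372.6·5.790
→ Cₑ = (372.6·5.790 − 326.0·0.3000) / 46.60 = 44.20 µg/L.

44.2 µg/L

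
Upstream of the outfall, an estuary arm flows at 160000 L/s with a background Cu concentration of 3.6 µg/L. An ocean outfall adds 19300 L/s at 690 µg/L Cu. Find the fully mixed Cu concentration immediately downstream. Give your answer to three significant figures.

77.5 µg/L

Conservation of mass: C = (160000·3.600 + 19300·690.0) / 179300 = 13890000/179300 = 77.48 µg/L.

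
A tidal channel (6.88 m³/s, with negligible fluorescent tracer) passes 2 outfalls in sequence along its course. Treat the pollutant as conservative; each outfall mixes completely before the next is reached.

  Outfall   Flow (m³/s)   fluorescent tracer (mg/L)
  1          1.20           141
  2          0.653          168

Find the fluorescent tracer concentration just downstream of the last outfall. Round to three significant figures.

After outfall 1: Q = 6.880 + 1.200 = 8.080 m³/s; C = (6.880·0 + 1.200·141.0)/8.080 = 20.94 mg/L.
After outfall 2: Q = 8.080 + 0.6530 = 8.733 m³/s; C = (8.080·20.94 + 0.6530·168.0)/8.733 = 31.94 mg/L.

31.9 mg/L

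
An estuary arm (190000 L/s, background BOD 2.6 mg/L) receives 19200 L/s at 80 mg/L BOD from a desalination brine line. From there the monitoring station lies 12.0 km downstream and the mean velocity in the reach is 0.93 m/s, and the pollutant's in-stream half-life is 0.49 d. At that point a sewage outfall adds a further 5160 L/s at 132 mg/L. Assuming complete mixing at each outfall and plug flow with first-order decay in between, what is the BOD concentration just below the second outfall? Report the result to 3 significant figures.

10.8 mg/L

Mixed concentration C = ΣQC/ΣQ = (190000·2.600 + 19200·80.00) / 209200 = 2030000/209200 = 9.704 mg/L; combined flow 209200 L/s.
Travel time t = 12.0·1000 / 0.93 = 12900 s = 3.584 h.
Half-life 0.49 d → k = ln 2 / 0.49 = 1.415 d⁻¹.
Applying C = C₀e^(−kt): 9.704 × 0.8096 = 7.856 mg/L.
Second outfall: C = (209200·7.856 + 5160·132.0)/214400 = 10.84 mg/L.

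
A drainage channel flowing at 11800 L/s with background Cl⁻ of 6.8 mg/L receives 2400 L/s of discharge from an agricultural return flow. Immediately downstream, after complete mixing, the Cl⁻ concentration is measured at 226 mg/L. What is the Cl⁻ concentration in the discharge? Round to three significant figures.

Mass balance: 11800·6.800 + 2400·Cₑ = 14200·226.0
→ Cₑ = (14200·226.0 − 11800·6.800) / 2400 = 1304 mg/L.

1300 mg/L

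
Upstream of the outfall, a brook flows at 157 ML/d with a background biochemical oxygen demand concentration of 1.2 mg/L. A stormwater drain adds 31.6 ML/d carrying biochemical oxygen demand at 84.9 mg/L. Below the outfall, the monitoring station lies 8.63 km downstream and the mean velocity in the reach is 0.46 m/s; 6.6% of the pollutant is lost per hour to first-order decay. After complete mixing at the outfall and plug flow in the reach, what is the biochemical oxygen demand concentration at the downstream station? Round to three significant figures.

10.7 mg/L

Flow-weighted average: C = (157.0·1.200 + 31.60·84.90) / 188.6 = 2871/188.6 = 15.22 mg/L.
Travel time t = 8.63·1000 / 0.46 = 18760 s = 5.211 h.
6.6%/h lost → k = −ln(1 − 0.066) = 0.06828 h⁻¹.
After decay, C = 15.22 × e^(−kt) = 15.22 × 0.7006 = 10.67 mg/L.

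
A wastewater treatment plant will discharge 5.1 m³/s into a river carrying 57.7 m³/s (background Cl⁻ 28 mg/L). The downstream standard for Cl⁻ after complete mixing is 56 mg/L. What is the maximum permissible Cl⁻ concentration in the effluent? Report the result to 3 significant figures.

373 mg/L

At the limit, (Qr·Cr + Qe·Cₑ)/(Qr + Qe) = 56:
Cₑ = (62.80·56 − 57.70·28.00) / 5.100 = 372.8 mg/L.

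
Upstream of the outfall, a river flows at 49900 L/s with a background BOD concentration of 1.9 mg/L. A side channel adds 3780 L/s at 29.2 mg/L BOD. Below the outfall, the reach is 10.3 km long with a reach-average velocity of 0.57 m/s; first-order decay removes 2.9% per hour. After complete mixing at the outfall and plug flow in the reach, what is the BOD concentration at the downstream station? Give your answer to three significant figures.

3.30 mg/L

Conservation of mass: C = (49900·1.900 + 3780·29.20) / 53680 = 205200/53680 = 3.822 mg/L.
Travel time t = 10.3·1000 / 0.57 = 18070 s = 5.019 h.
2.9%/h lost → k = −ln(1 − 0.029) = 0.02943 h⁻¹.
Applying C = C₀e^(−kt): 3.822 × 0.8627 = 3.297 mg/L.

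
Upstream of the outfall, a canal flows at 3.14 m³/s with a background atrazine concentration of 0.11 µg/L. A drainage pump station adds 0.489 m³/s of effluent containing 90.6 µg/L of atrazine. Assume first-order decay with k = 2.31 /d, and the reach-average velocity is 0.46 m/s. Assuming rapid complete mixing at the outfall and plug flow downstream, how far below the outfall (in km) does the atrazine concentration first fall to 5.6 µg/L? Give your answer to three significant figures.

13.5 km

Flow-weighted average: C = (3.140·0.1100 + 0.4890·90.60) / 3.629 = 44.65/3.629 = 12.30 µg/L.
Set 12.30·exp(−k·t) = 5.6 → t = ln(12.30/5.6)/k = 29440 s = 8.178 h.
Distance = v·t = 0.46·29440 = 13540 m = 13.54 km.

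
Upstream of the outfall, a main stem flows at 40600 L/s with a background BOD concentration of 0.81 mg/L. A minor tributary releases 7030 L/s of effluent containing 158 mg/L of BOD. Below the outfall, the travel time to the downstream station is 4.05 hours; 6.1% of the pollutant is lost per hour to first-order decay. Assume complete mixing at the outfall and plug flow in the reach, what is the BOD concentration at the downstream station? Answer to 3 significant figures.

18.6 mg/L

Flow-weighted average: C = (40600·0.8100 + 7030·158.0) / 47630 = 1144000/47630 = 24.01 mg/L.
6.1%/h lost → k = −ln(1 − 0.061) = 0.06294 h⁻¹.
After decay, C = 24.01 × e^(−kt) = 24.01 × 0.7750 = 18.61 mg/L.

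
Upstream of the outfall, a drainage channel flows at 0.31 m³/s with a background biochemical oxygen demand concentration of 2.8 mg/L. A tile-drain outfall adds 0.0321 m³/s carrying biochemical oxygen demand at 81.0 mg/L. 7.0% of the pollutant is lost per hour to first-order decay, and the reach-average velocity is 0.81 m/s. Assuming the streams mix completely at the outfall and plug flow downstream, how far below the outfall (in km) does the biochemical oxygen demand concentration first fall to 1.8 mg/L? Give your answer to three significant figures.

Mixed concentration C = ΣQC/ΣQ = (0.3100·2.800 + 0.03210·81.00) / 0.3421 = 3.468/0.3421 = 10.14 mg/L.
7.0%/h lost → k = −ln(1 − 0.07) = 0.07257 h⁻¹.
Set 10.14·exp(−k·t) = 1.8 → t = ln(10.14/1.8)/k = 85740 s = 23.82 h.
Distance = v·t = 0.81·85740 = 69450 m = 69.45 km.

69.5 km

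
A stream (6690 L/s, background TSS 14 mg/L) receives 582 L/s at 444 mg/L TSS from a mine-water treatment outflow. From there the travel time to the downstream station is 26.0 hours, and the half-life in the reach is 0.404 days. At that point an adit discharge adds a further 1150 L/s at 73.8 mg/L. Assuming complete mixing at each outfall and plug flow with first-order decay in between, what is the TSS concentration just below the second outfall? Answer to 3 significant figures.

16.6 mg/L

After mixing, C = (6690·14.00 + 582.0·444.0) / 7272 = 352100/7272 = 48.41 mg/L; combined flow 7272 L/s.
Half-life 0.404 d → k = ln 2 / 0.404 = 1.716 d⁻¹.
First-order decay: C = 48.41·exp(−k·t) = 48.41·0.1559 = 7.547 mg/L.
Second outfall: C = (7272·7.547 + 1150·73.80)/8422 = 16.59 mg/L.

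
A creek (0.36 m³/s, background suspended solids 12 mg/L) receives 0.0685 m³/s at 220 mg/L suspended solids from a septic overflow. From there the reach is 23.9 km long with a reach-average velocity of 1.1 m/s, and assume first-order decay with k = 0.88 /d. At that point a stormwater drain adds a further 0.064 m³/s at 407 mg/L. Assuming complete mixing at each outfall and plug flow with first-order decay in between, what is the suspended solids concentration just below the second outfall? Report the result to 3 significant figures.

Flow-weighted average: C = (0.3600·12.00 + 0.06850·220.0) / 0.4285 = 19.39/0.4285 = 45.25 mg/L; combined flow 0.4285 m³/s.
Travel time t = 23.9·1000 / 1.1 = 21730 s = 6.035 h.
Applying C = C₀e^(−kt): 45.25 × 0.8015 = 36.27 mg/L.
At the second outfall, C = (0.4285·36.27 + 0.06400·407.0) / (0.4285 + 0.06400) = 84.44 mg/L.

84.4 mg/L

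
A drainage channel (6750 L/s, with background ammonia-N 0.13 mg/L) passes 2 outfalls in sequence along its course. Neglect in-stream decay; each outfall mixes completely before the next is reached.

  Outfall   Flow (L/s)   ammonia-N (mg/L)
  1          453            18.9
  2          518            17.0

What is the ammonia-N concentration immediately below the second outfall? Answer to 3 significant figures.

After outfall 1: Q = 6750 + 453.0 = 7203 L/s; C = (6750·0.1300 + 453.0·18.90)/7203 = 1.310 mg/L.
After outfall 2: Q = 7203 + 518.0 = 7721 L/s; C = (7203·1.310 + 518.0·17.00)/7721 = 2.363 mg/L.

2.36 mg/L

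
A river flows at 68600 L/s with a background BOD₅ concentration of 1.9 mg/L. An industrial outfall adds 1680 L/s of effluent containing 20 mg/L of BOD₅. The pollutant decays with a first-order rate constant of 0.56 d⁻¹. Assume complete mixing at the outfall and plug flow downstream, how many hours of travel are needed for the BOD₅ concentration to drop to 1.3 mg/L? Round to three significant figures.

Mixed concentration C = ΣQC/ΣQ = (68600·1.900 + 1680·20.00) / 70280 = 163900/70280 = 2.333 mg/L.
2.333·exp(−k·t) = 1.3 → t = ln(2.333/1.3)/k = 90200 s = 25.06 h.

25.1 h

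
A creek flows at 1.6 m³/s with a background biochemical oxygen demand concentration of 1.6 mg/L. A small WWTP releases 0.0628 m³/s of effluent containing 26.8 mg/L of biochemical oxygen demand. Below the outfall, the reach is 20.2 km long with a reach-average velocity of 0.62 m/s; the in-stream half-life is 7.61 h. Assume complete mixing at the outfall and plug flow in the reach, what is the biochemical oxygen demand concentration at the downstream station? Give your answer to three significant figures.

Conservation of mass: C = (1.600·1.600 + 0.06280·26.80) / 1.663 = 4.243/1.663 = 2.552 mg/L.
Travel time t = 20.2·1000 / 0.62 = 32580 s = 9.050 h.
Half-life 7.61 h → k = ln 2 / 7.61 = 0.09108 h⁻¹ = 2.186 d⁻¹.
Applying C = C₀e^(−kt): 2.552 × 0.4385 = 1.119 mg/L.

1.12 mg/L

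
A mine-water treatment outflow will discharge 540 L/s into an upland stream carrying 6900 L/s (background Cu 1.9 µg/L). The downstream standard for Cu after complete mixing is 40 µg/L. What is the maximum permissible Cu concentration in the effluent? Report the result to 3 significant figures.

At the limit, (Qr·Cr + Qe·Cₑ)/(Qr + Qe) = 40:
Cₑ = (7440·40 − 6900·1.900) / 540.0 = 526.8 µg/L.

527 µg/L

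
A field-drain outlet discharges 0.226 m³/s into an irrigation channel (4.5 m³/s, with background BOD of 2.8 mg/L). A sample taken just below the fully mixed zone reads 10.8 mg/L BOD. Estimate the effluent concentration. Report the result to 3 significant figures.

Mass balance: 4.500·2.800 + 0.2260·Cₑ = 4.726·10.80
→ Cₑ = (4.726·10.80 − 4.500·2.800) / 0.2260 = 170.1 mg/L.

170 mg/L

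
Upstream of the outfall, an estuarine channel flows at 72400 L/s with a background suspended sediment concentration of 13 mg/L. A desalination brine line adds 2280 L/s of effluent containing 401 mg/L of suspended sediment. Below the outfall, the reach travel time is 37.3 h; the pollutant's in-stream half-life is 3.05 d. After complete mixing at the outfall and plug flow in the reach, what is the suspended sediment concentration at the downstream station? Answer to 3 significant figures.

17.5 mg/L

After mixing, C = (72400·13.00 + 2280·401.0) / 74680 = 1855000/74680 = 24.85 mg/L.
Half-life 3.05 d → k = ln 2 / 3.05 = 0.2273 d⁻¹.
Applying C = C₀e^(−kt): 24.85 × 0.7024 = 17.45 mg/L.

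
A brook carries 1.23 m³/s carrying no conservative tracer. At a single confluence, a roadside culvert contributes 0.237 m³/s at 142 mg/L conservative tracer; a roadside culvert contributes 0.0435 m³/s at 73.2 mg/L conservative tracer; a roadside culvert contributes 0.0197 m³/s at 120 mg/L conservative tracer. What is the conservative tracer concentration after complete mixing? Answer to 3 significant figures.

25.6 mg/L

Flow-weighted average: C = (1.230·0 + 0.2370·142.0 + 0.04350·73.20 + 0.01970·120.0) / 1.530 = 39.20/1.530 = 25.62 mg/L.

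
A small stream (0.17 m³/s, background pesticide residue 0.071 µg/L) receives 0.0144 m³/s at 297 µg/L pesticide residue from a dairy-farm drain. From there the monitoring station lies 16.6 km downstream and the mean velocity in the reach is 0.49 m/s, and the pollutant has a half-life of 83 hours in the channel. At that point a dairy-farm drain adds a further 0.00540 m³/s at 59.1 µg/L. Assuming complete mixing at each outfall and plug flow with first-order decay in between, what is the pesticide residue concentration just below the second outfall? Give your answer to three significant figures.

Mass balance: C = (0.1700·0.07100 + 0.01440·297.0) / 0.1844 = 4.289/0.1844 = 23.26 µg/L; combined flow 0.1844 m³/s.
Travel time t = 16.6·1000 / 0.49 = 33880 s = 9.410 h.
Half-life 83 h → k = ln 2 / 83 = 0.008351 h⁻¹ = 0.2004 d⁻¹.
First-order decay: C = 23.26·exp(−k·t) = 23.26·0.9244 = 21.50 µg/L.
At the second outfall, C = (0.1844·21.50 + 0.005400·59.10) / (0.1844 + 0.005400) = 22.57 µg/L.

22.6 µg/L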